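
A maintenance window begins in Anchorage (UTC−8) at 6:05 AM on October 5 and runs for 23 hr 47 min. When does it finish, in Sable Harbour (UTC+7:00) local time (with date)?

8:52 PM on Oct 6

Convert start to UTC: 6:05 AM + 8:00 = 2:05 PM UTC on Oct 5.
Add 23 hours and 47 minutes duration → 1:52 PM UTC (Oct 6).
Sable Harbour is UTC+7:00, so local end time = 1:52 PM + 7:00 = 8:52 PM on Oct 6.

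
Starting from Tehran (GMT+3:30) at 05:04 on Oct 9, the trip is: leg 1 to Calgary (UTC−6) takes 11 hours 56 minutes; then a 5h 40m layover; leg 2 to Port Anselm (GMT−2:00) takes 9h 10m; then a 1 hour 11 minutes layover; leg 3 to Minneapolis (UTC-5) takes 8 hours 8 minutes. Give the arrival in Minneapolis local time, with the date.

Convert departure to UTC: 05:04 − 3:30 = 01:34 UTC on Oct 9.
Add 11 hours 56 minutes leg 1 → 13:30 UTC.
Add 5 hours and 40 minutes layover in Calgary → 19:10 UTC.
Add 9 hours 10 minutes leg 2 → 04:20 UTC (Oct 10).
Add 1 hour 11 minutes layover in Port Anselm → 05:31 UTC.
Add 8 hours and 8 minutes leg 3 → 13:39 UTC.
Minneapolis is UTC−5:00, so local arrival = 13:39 − 5:00 = 08:39 on Oct 10.

08:39 on October 10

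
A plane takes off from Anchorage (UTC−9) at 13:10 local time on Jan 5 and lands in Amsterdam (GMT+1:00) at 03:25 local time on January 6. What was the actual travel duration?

Departure in UTC: 13:10 + 9:00 = 22:10 on Jan 5.
Arrival in UTC: 03:25 − 1:00 = 02:25 on Jan 6.
Elapsed = 02:25 − 22:10 (+1 day) = 4 hours 15 minutes.

4 hours 15 minutes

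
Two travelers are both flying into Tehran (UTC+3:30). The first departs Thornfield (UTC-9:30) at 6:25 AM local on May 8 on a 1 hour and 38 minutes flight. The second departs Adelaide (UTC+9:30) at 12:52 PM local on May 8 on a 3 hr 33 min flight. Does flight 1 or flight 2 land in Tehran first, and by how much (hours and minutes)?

Flight 1 in UTC: 6:25 AM + 9:30 = 3:55 PM on May 8.
+1 hour and 38 minutes → arrive 5:33 PM UTC on May 8.
Flight 2 in UTC: 12:52 PM − 9:30 = 3:22 AM on May 8.
+3 hours 33 minutes → arrive 6:55 AM UTC on May 8.
Flight 2 lands earlier by 10 hours 38 minutes.

the second, by 10 hours 38 minutes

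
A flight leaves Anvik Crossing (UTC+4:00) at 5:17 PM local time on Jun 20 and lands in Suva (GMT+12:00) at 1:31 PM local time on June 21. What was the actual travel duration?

Departure in UTC: 5:17 PM − 4:00 = 1:17 PM on Jun 20.
Arrival in UTC: 1:31 PM − 12:00 = 1:31 AM on Jun 21.
Elapsed = 1:31 AM − 1:17 PM (+1 day) = 12 hours 14 minutes.

12 hours 14 minutes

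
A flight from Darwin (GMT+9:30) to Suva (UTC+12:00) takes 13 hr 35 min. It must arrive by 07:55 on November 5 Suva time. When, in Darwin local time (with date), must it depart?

Target arrival in UTC: 07:55 − 12:00 = 19:55 on Nov 4.
Subtract 13 hours and 35 minutes → departure 06:20 UTC on Nov 4.
Darwin is UTC+9:30: 06:20 + 9:30 = 15:50 on Nov 4.

15:50 on Nov 4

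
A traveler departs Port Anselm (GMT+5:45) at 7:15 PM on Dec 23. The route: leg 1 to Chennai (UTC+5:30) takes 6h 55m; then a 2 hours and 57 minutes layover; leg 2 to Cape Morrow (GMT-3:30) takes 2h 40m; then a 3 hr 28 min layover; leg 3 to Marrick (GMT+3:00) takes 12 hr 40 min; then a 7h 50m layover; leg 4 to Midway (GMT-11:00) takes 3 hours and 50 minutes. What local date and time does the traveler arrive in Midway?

6:50 PM on Dec 24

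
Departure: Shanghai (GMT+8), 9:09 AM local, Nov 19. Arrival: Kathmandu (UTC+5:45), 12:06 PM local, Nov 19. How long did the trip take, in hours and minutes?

5 hours 12 minutes

Departure in UTC: 9:09 AM − 8:00 = 1:09 AM on Nov 19.
Arrival in UTC: 12:06 PM − 5:45 = 6:21 AM on Nov 19.
Elapsed = 6:21 AM − 1:09 AM = 5 hours 12 minutes.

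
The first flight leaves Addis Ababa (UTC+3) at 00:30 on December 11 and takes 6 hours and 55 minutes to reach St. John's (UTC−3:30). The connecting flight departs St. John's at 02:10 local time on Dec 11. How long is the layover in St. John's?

1 hour 15 minutes

Convert departure to UTC: 00:30 − 3:00 = 21:30 UTC on Dec 10.
Add 6 hours 55 minutes flight time → 04:25 UTC (Dec 11).
St. John's is UTC−3:30, so local arrival = 04:25 − 3:30 = 00:55 on Dec 11.
Layover = 02:10 − 00:55 = 1 hour 15 minutes.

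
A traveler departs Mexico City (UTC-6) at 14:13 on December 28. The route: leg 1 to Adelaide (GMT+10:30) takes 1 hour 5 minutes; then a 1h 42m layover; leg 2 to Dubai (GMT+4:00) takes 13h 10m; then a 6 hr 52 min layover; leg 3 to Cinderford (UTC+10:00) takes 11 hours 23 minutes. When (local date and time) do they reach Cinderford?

16:25 on December 30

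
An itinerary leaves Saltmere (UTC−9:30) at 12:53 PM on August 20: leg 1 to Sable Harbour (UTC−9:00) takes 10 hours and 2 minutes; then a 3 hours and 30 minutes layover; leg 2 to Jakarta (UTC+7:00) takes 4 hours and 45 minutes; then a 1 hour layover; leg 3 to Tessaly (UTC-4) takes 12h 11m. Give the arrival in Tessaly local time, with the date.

1:51 AM on August 22

Convert departure to UTC: 12:53 PM + 9:30 = 10:23 PM UTC on Aug 20.
Add 10 hours and 2 minutes leg 1 → 8:25 AM UTC (Aug 21).
Add 3 hours 30 minutes layover in Sable Harbour → 11:55 AM UTC.
Add 4 hours and 45 minutes leg 2 → 4:40 PM UTC.
Add 1 hour layover in Jakarta → 5:40 PM UTC.
Add 12 hours 11 minutes leg 3 → 5:51 AM UTC (Aug 22).
Tessaly is UTC−4:00, so local arrival = 5:51 AM − 4:00 = 1:51 AM on Aug 22.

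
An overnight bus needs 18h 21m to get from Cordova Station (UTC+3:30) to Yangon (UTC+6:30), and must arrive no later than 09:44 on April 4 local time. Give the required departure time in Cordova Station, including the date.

12:23 on April 3

Target arrival in UTC: 09:44 − 6:30 = 03:14 on Apr 4.
Subtract 18 hours and 21 minutes → departure 08:53 UTC on Apr 3.
Cordova Station is UTC+3:30: 08:53 + 3:30 = 12:23 on Apr 3.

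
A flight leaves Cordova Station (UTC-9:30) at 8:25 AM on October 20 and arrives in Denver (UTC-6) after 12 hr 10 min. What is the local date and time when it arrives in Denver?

12:05 AM on Oct 21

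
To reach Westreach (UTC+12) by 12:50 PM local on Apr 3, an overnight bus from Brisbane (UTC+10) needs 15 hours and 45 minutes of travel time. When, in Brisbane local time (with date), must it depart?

7:05 PM on April 2

Target arrival in UTC: 12:50 PM − 12:00 = 12:50 AM on Apr 3.
Subtract 15 hours 45 minutes → departure 9:05 AM UTC on Apr 2.
Brisbane is UTC+10:00: 9:05 AM + 10:00 = 7:05 PM on Apr 2.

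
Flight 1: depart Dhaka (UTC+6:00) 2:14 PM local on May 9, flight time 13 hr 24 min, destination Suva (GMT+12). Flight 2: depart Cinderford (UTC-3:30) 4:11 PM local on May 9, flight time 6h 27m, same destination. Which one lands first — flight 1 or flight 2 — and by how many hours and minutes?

the first, by 4 hours 30 minutes

Flight 1 in UTC: 2:14 PM − 6:00 = 8:14 AM on May 9.
+13 hours and 24 minutes → arrive 9:38 PM UTC on May 9.
Flight 2 in UTC: 4:11 PM + 3:30 = 7:41 PM on May 9.
+6 hours and 27 minutes → arrive 2:08 AM UTC on May 10.
Flight 1 lands earlier by 4 hours 30 minutes.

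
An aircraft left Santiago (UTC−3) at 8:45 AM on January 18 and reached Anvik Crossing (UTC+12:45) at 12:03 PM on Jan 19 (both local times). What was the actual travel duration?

Anvik Crossing is 15:45 ahead of Santiago.
Clock-face elapsed time (ignoring zones) is 27 hours 18 minutes.
Actual elapsed = 27 hours 18 minutes − 15:45 = 11 hours 33 minutes.

11 hours 33 minutes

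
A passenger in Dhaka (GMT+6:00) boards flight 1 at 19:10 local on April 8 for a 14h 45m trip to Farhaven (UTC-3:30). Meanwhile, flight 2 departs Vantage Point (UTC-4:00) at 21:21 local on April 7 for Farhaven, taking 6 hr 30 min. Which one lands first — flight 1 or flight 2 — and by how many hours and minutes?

Flight 1 in UTC: 19:10 − 6:00 = 13:10 on Apr 8.
+14 hours 45 minutes → arrive 03:55 UTC on Apr 9.
Flight 2 in UTC: 21:21 + 4:00 = 01:21 on Apr 8.
+6 hours and 30 minutes → arrive 07:51 UTC on Apr 8.
Flight 2 lands earlier by 20 hours 4 minutes.

the second, by 20 hours 4 minutes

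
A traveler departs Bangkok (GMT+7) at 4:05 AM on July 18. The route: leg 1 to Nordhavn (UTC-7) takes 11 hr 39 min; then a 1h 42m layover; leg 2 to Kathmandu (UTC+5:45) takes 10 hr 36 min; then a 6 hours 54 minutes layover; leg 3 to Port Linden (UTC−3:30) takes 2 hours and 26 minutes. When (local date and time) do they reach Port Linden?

2:52 AM on July 19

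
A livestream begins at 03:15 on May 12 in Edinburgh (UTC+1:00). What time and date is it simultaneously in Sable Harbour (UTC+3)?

Sable Harbour is 2:00 ahead of Edinburgh.
Shift by the zone difference: 03:15 + 2:00 = 05:15 on May 12 in Sable Harbour.

05:15 on May 12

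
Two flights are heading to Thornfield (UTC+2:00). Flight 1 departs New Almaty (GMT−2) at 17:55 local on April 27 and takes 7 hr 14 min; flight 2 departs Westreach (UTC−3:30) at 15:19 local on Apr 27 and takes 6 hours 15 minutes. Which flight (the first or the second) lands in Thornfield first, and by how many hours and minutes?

the second, by 2 hours 5 minutes

Flight 1 in UTC: 17:55 + 2:00 = 19:55 on Apr 27.
+7 hours and 14 minutes → arrive 03:09 UTC on Apr 28.
Flight 2 in UTC: 15:19 + 3:30 = 18:49 on Apr 27.
+6 hours 15 minutes → arrive 01:04 UTC on Apr 28.
Flight 2 lands earlier by 2 hours 5 minutes.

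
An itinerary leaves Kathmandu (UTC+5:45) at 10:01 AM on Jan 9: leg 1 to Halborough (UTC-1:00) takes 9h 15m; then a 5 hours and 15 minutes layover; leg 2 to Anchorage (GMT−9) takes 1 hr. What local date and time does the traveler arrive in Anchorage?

10:46 AM on Jan 9

Convert departure to UTC: 10:01 AM − 5:45 = 4:16 AM UTC on Jan 9.
Add 9 hours 15 minutes leg 1 → 1:31 PM UTC.
Add 5 hours and 15 minutes layover in Halborough → 6:46 PM UTC.
Add 1 hour leg 2 → 7:46 PM UTC.
Anchorage is UTC−9:00, so local arrival = 7:46 PM − 9:00 = 10:46 AM on Jan 9.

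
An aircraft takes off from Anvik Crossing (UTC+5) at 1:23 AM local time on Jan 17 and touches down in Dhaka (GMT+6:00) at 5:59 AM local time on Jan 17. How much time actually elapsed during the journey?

Dhaka is 1:00 ahead of Anvik Crossing.
Clock-face elapsed time (ignoring zones) is 4 hours 36 minutes.
Actual elapsed = 4 hours 36 minutes − 1:00 = 3 hours 36 minutes.

3 hours 36 minutes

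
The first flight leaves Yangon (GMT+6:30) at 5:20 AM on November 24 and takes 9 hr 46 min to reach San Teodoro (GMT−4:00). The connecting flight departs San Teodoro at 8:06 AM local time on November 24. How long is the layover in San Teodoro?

Convert departure to UTC: 5:20 AM − 6:30 = 10:50 PM UTC on Nov 23.
Add 9 hours and 46 minutes flight time → 8:36 AM UTC (Nov 24).
San Teodoro is UTC−4:00, so local arrival = 8:36 AM − 4:00 = 4:36 AM on Nov 24.
Layover = 8:06 AM − 4:36 AM = 3 hours 30 minutes.

3 hours 30 minutes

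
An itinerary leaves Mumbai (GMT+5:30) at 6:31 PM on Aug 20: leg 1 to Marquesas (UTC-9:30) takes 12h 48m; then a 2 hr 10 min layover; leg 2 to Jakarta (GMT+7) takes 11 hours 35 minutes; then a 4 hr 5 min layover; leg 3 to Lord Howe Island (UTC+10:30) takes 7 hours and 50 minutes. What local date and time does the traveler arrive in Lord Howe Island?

1:59 PM on August 22

Convert departure to UTC: 6:31 PM − 5:30 = 1:01 PM UTC on Aug 20.
Add 12 hours 48 minutes leg 1 → 1:49 AM UTC (Aug 21).
Add 2 hours and 10 minutes layover in Marquesas → 3:59 AM UTC.
Add 11 hours 35 minutes leg 2 → 3:34 PM UTC.
Add 4 hours and 5 minutes layover in Jakarta → 7:39 PM UTC.
Add 7 hours and 50 minutes leg 3 → 3:29 AM UTC (Aug 22).
Lord Howe Island is UTC+10:30, so local arrival = 3:29 AM + 10:30 = 1:59 PM on Aug 22.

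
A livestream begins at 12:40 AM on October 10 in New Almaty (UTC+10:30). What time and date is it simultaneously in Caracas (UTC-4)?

Caracas is 14:30 behind New Almaty.
Shift by the zone difference: 12:40 AM − 14:30 = 10:10 AM on Oct 9 in Caracas.

10:10 AM on October 9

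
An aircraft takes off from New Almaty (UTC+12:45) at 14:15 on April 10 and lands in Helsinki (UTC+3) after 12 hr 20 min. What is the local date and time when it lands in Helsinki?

Convert departure to UTC: 14:15 − 12:45 = 01:30 UTC on Apr 10.
Add 12 hours 20 minutes travel time → 13:50 UTC.
Helsinki is UTC+3:00, so local arrival = 13:50 + 3:00 = 16:50 on Apr 10.

16:50 on April 10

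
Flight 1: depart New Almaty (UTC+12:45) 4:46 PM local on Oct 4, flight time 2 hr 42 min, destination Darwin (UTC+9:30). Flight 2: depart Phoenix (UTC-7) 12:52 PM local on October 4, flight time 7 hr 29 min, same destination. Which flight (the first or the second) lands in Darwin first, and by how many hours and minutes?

Flight 1 in UTC: 4:46 PM − 12:45 = 4:01 AM on Oct 4.
+2 hours 42 minutes → arrive 6:43 AM UTC on Oct 4.
Flight 2 in UTC: 12:52 PM + 7:00 = 7:52 PM on Oct 4.
+7 hours and 29 minutes → arrive 3:21 AM UTC on Oct 5.
Flight 1 lands earlier by 20 hours 38 minutes.

the first, by 20 hours 38 minutes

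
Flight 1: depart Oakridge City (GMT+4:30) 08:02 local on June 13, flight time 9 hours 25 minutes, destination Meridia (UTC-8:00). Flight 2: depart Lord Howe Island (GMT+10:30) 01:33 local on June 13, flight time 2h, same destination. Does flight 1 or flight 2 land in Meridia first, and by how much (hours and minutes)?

Flight 1 in UTC: 08:02 − 4:30 = 03:32 on Jun 13.
+9 hours 25 minutes → arrive 12:57 UTC on Jun 13.
Flight 2 in UTC: 01:33 − 10:30 = 15:03 on Jun 12.
+2 hours → arrive 17:03 UTC on Jun 12.
Flight 2 lands earlier by 19 hours 54 minutes.

the second, by 19 hours 54 minutes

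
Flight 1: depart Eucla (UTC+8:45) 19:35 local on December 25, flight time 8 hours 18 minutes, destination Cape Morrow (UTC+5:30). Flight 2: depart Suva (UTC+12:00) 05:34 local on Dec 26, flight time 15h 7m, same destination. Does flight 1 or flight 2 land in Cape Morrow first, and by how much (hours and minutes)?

Flight 1 in UTC: 19:35 − 8:45 = 10:50 on Dec 25.
+8 hours 18 minutes → arrive 19:08 UTC on Dec 25.
Flight 2 in UTC: 05:34 − 12:00 = 17:34 on Dec 25.
+15 hours 7 minutes → arrive 08:41 UTC on Dec 26.
Flight 1 lands earlier by 13 hours 33 minutes.

the first, by 13 hours 33 minutes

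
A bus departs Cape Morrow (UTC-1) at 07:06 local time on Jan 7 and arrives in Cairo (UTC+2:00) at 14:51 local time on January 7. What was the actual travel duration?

Cairo is 3:00 ahead of Cape Morrow.
Clock-face elapsed time (ignoring zones) is 7 hours 45 minutes.
Actual elapsed = 7 hours 45 minutes − 3:00 = 4 hours 45 minutes.

4 hours 45 minutes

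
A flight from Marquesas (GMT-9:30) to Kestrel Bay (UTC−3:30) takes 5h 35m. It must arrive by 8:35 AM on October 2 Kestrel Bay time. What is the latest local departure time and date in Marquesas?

9:00 PM on October 1

Target arrival in UTC: 8:35 AM + 3:30 = 12:05 PM on Oct 2.
Subtract 5 hours and 35 minutes → departure 6:30 AM UTC on Oct 2.
Marquesas is UTC−9:30: 6:30 AM − 9:30 = 9:00 PM on Oct 1.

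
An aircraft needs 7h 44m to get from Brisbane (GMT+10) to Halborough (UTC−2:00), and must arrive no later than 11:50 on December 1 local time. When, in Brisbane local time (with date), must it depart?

Target arrival in UTC: 11:50 + 2:00 = 13:50 on Dec 1.
Subtract 7 hours 44 minutes → departure 06:06 UTC on Dec 1.
Brisbane is UTC+10:00: 06:06 + 10:00 = 16:06 on Dec 1.

16:06 on December 1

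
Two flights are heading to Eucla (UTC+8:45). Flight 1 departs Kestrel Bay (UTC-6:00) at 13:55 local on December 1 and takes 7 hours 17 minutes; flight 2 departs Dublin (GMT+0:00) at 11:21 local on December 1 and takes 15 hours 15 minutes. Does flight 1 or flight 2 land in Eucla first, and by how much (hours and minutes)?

the second, by 36 minutes

Flight 1 in UTC: 13:55 + 6:00 = 19:55 on Dec 1.
+7 hours 17 minutes → arrive 03:12 UTC on Dec 2.
Flight 2 departs at 11:21 UTC (Dec 1).
+15 hours 15 minutes → arrive 02:36 UTC on Dec 2.
Flight 2 lands earlier by 36 minutes.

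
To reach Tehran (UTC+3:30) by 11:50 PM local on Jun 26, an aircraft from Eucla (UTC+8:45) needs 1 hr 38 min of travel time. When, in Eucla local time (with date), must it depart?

3:27 AM on Jun 27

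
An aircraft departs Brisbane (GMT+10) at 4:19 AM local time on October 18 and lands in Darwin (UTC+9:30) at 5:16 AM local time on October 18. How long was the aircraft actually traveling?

1 hour 27 minutes

Departure in UTC: 4:19 AM − 10:00 = 6:19 PM on Oct 17.
Arrival in UTC: 5:16 AM − 9:30 = 7:46 PM on Oct 17.
Elapsed = 7:46 PM − 6:19 PM = 1 hour 27 minutes.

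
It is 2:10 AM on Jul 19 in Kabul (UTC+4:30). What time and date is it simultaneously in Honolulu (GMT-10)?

Honolulu is 14:30 behind Kabul.
Shift by the zone difference: 2:10 AM − 14:30 = 11:40 AM on Jul 18 in Honolulu.

11:40 AM on July 18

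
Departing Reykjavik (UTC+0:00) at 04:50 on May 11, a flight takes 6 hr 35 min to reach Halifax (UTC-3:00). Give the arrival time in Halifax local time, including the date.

08:25 on May 11

Reykjavik is at UTC+0, so departure is already 04:50 UTC on May 11.
Add 6 hours and 35 minutes travel time → 11:25 UTC.
Halifax is UTC−3:00, so local arrival = 11:25 − 3:00 = 08:25 on May 11.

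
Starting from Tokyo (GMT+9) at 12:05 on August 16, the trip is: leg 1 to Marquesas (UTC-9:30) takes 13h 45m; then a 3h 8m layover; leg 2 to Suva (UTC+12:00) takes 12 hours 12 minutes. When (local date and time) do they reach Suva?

20:10 on August 17

Convert departure to UTC: 12:05 − 9:00 = 03:05 UTC on Aug 16.
Add 13 hours 45 minutes leg 1 → 16:50 UTC.
Add 3 hours 8 minutes layover in Marquesas → 19:58 UTC.
Add 12 hours 12 minutes leg 2 → 08:10 UTC (Aug 17).
Suva is UTC+12:00, so local arrival = 08:10 + 12:00 = 20:10 on Aug 17.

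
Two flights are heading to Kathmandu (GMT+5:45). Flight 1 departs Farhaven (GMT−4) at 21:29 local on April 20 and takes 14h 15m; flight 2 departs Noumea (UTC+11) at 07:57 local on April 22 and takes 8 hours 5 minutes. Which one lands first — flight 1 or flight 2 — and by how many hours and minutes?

Flight 1 in UTC: 21:29 + 4:00 = 01:29 on Apr 21.
+14 hours 15 minutes → arrive 15:44 UTC on Apr 21.
Flight 2 in UTC: 07:57 − 11:00 = 20:57 on Apr 21.
+8 hours 5 minutes → arrive 05:02 UTC on Apr 22.
Flight 1 lands earlier by 13 hours 18 minutes.

the first, by 13 hours 18 minutes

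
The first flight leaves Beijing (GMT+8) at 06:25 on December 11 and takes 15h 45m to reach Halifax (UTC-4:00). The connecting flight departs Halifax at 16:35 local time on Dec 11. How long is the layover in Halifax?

Convert departure to UTC: 06:25 − 8:00 = 22:25 UTC on Dec 10.
Add 15 hours and 45 minutes flight time → 14:10 UTC (Dec 11).
Halifax is UTC−4:00, so local arrival = 14:10 − 4:00 = 10:10 on Dec 11.
Layover = 16:35 − 10:10 = 6 hours 25 minutes.

6 hours 25 minutes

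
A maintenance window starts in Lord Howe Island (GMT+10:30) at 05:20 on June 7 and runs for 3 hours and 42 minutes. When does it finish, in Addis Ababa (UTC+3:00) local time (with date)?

01:32 on Jun 7

Addis Ababa is 7:30 behind Lord Howe Island.
After 3 hours 42 minutes it is 09:02 in Lord Howe Island.
Shift by the zone difference: 09:02 − 7:30 = 01:32 on Jun 7 in Addis Ababa.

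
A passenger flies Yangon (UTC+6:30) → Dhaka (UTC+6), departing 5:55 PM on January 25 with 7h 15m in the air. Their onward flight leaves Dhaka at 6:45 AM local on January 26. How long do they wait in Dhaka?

6 hours 5 minutes

Convert departure to UTC: 5:55 PM − 6:30 = 11:25 AM UTC on Jan 25.
Add 7 hours and 15 minutes flight time → 6:40 PM UTC.
Dhaka is UTC+6:00, so local arrival = 6:40 PM + 6:00 = 12:40 AM on Jan 26.
Layover = 6:45 AM − 12:40 AM = 6 hours 5 minutes.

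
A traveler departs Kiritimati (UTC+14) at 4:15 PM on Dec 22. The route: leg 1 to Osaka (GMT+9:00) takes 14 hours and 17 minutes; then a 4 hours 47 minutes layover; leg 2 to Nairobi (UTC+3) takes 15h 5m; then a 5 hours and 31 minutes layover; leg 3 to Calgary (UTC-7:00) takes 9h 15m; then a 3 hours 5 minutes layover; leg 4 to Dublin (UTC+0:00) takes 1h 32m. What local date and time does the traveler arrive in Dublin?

7:47 AM on Dec 24

Convert departure to UTC: 4:15 PM − 14:00 = 2:15 AM UTC on Dec 22.
Add 14 hours 17 minutes leg 1 → 4:32 PM UTC.
Add 4 hours and 47 minutes layover in Osaka → 9:19 PM UTC.
Add 15 hours 5 minutes leg 2 → 12:24 PM UTC (Dec 23).
Add 5 hours 31 minutes layover in Nairobi → 5:55 PM UTC.
Add 9 hours 15 minutes leg 3 → 3:10 AM UTC (Dec 24).
Add 3 hours 5 minutes layover in Calgary → 6:15 AM UTC.
Add 1 hour and 32 minutes leg 4 → 7:47 AM UTC.
Dublin is UTC+0, so local arrival is the same: 7:47 AM on Dec 24.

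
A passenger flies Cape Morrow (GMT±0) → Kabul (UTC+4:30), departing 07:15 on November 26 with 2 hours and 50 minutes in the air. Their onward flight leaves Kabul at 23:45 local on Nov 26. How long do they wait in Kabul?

9 hours 10 minutes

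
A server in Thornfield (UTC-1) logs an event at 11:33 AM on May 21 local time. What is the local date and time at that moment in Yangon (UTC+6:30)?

7:03 PM on May 21

Yangon is 7:30 ahead of Thornfield.
Shift by the zone difference: 11:33 AM + 7:30 = 7:03 PM on May 21 in Yangon.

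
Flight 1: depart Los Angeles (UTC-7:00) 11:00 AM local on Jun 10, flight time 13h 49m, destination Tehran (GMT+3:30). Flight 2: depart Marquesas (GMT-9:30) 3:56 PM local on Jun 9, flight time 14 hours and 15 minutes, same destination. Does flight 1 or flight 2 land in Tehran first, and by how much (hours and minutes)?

the second, by 16 hours 8 minutes

Flight 1 in UTC: 11:00 AM + 7:00 = 6:00 PM on Jun 10.
+13 hours 49 minutes → arrive 7:49 AM UTC on Jun 11.
Flight 2 in UTC: 3:56 PM + 9:30 = 1:26 AM on Jun 10.
+14 hours and 15 minutes → arrive 3:41 PM UTC on Jun 10.
Flight 2 lands earlier by 16 hours 8 minutes.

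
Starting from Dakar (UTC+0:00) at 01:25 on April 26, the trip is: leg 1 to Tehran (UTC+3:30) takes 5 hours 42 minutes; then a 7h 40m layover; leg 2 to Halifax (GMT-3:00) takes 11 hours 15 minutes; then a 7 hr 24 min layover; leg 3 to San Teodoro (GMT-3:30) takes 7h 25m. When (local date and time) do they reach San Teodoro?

13:21 on Apr 27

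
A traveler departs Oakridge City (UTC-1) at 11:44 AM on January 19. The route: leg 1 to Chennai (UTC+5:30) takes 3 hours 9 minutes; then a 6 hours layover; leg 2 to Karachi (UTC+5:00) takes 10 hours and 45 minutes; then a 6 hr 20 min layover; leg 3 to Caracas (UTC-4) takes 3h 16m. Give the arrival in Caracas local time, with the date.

Convert departure to UTC: 11:44 AM + 1:00 = 12:44 PM UTC on Jan 19.
Add 3 hours 9 minutes leg 1 → 3:53 PM UTC.
Add 6 hours layover in Chennai → 9:53 PM UTC.
Add 10 hours 45 minutes leg 2 → 8:38 AM UTC (Jan 20).
Add 6 hours 20 minutes layover in Karachi → 2:58 PM UTC.
Add 3 hours 16 minutes leg 3 → 6:14 PM UTC.
Caracas is UTC−4:00, so local arrival = 6:14 PM − 4:00 = 2:14 PM on Jan 20.

2:14 PM on January 20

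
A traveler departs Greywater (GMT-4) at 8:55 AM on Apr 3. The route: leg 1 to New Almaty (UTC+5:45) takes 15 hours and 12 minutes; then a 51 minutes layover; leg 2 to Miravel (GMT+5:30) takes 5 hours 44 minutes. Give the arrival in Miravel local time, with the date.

4:12 PM on April 4

Convert departure to UTC: 8:55 AM + 4:00 = 12:55 PM UTC on Apr 3.
Add 15 hours 12 minutes leg 1 → 4:07 AM UTC (Apr 4).
Add 51 minutes layover in New Almaty → 4:58 AM UTC.
Add 5 hours 44 minutes leg 2 → 10:42 AM UTC.
Miravel is UTC+5:30, so local arrival = 10:42 AM + 5:30 = 4:12 PM on Apr 4.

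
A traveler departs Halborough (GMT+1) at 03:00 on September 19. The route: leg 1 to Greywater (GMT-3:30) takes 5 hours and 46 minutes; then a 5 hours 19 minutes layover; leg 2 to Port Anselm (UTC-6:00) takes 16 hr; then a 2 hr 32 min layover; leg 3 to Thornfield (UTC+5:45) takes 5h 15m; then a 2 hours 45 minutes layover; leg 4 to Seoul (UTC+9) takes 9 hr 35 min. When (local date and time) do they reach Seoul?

10:12 on September 21

Convert departure to UTC: 03:00 − 1:00 = 02:00 UTC on Sep 19.
Add 5 hours and 46 minutes leg 1 → 07:46 UTC.
Add 5 hours and 19 minutes layover in Greywater → 13:05 UTC.
Add 16 hours leg 2 → 05:05 UTC (Sep 20).
Add 2 hours 32 minutes layover in Port Anselm → 07:37 UTC.
Add 5 hours 15 minutes leg 3 → 12:52 UTC.
Add 2 hours and 45 minutes layover in Thornfield → 15:37 UTC.
Add 9 hours and 35 minutes leg 4 → 01:12 UTC (Sep 21).
Seoul is UTC+9:00, so local arrival = 01:12 + 9:00 = 10:12 on Sep 21.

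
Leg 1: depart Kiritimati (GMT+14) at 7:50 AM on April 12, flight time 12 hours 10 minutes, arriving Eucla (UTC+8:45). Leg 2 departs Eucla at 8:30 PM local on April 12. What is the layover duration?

5 hours 45 minutes

Convert departure to UTC: 7:50 AM − 14:00 = 5:50 PM UTC on Apr 11.
Add 12 hours 10 minutes flight time → 6:00 AM UTC (Apr 12).
Eucla is UTC+8:45, so local arrival = 6:00 AM + 8:45 = 2:45 PM on Apr 12.
Layover = 8:30 PM − 2:45 PM = 5 hours 45 minutes.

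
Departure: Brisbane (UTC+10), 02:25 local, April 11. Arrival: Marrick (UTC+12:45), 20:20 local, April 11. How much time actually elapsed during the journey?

15 hours 10 minutes

Marrick is 2:45 ahead of Brisbane.
Clock-face elapsed time (ignoring zones) is 17 hours 55 minutes.
Actual elapsed = 17 hours 55 minutes − 2:45 = 15 hours 10 minutes.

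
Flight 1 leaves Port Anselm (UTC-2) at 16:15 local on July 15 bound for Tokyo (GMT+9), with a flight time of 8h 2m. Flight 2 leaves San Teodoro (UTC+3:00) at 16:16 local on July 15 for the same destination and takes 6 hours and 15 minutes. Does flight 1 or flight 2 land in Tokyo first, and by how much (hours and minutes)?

the second, by 6 hours 46 minutes

Flight 1 in UTC: 16:15 + 2:00 = 18:15 on Jul 15.
+8 hours and 2 minutes → arrive 02:17 UTC on Jul 16.
Flight 2 in UTC: 16:16 − 3:00 = 13:16 on Jul 15.
+6 hours 15 minutes → arrive 19:31 UTC on Jul 15.
Flight 2 lands earlier by 6 hours 46 minutes.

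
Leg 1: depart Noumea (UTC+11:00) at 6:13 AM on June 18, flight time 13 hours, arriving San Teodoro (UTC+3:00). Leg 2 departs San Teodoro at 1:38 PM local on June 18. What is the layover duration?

2 hours 25 minutes

Convert departure to UTC: 6:13 AM − 11:00 = 7:13 PM UTC on Jun 17.
Add 13 hours flight time → 8:13 AM UTC (Jun 18).
San Teodoro is UTC+3:00, so local arrival = 8:13 AM + 3:00 = 11:13 AM on Jun 18.
Layover = 1:38 PM − 11:13 AM = 2 hours 25 minutes.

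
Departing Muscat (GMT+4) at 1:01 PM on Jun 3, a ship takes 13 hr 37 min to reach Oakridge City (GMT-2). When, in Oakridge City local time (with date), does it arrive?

Oakridge City is 6:00 behind Muscat.
After 13 hours 37 minutes it is 2:38 AM (Jun 4) in Muscat.
Shift by the zone difference: 2:38 AM − 6:00 = 8:38 PM on Jun 3 in Oakridge City.

8:38 PM on Jun 3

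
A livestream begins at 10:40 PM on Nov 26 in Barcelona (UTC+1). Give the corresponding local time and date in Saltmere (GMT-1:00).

In UTC: 10:40 PM − 1:00 = 9:40 PM on Nov 26.
Saltmere is UTC−1:00: 9:40 PM − 1:00 = 8:40 PM on Nov 26.

8:40 PM on November 26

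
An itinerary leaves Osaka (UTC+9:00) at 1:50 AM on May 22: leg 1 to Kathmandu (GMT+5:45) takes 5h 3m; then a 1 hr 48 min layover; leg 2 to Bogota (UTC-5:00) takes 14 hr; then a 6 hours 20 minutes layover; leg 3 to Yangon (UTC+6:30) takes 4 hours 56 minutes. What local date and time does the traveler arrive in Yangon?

7:27 AM on May 23

Convert departure to UTC: 1:50 AM − 9:00 = 4:50 PM UTC on May 21.
Add 5 hours 3 minutes leg 1 → 9:53 PM UTC.
Add 1 hour 48 minutes layover in Kathmandu → 11:41 PM UTC.
Add 14 hours leg 2 → 1:41 PM UTC (May 22).
Add 6 hours and 20 minutes layover in Bogota → 8:01 PM UTC.
Add 4 hours 56 minutes leg 3 → 12:57 AM UTC (May 23).
Yangon is UTC+6:30, so local arrival = 12:57 AM + 6:30 = 7:27 AM on May 23.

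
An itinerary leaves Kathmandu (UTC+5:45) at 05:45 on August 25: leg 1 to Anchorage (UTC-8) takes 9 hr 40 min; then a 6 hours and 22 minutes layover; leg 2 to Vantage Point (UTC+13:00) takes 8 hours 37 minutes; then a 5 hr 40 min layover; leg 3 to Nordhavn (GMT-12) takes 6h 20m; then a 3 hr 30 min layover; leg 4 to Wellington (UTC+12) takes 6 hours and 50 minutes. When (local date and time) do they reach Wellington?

Convert departure to UTC: 05:45 − 5:45 = 00:00 UTC on Aug 25.
Add 9 hours 40 minutes leg 1 → 09:40 UTC.
Add 6 hours 22 minutes layover in Anchorage → 16:02 UTC.
Add 8 hours 37 minutes leg 2 → 00:39 UTC (Aug 26).
Add 5 hours and 40 minutes layover in Vantage Point → 06:19 UTC.
Add 6 hours and 20 minutes leg 3 → 12:39 UTC.
Add 3 hours and 30 minutes layover in Nordhavn → 16:09 UTC.
Add 6 hours 50 minutes leg 4 → 22:59 UTC.
Wellington is UTC+12:00, so local arrival = 22:59 + 12:00 = 10:59 on Aug 27.

10:59 on Aug 27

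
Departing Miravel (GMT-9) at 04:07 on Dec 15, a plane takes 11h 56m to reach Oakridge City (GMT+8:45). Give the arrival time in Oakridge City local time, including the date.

Convert departure to UTC: 04:07 + 9:00 = 13:07 UTC on Dec 15.
Add 11 hours 56 minutes travel time → 01:03 UTC (Dec 16).
Oakridge City is UTC+8:45, so local arrival = 01:03 + 8:45 = 09:48 on Dec 16.

09:48 on December 16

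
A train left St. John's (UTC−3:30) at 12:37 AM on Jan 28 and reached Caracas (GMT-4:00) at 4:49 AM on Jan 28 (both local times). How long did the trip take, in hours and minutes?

Departure in UTC: 12:37 AM + 3:30 = 4:07 AM on Jan 28.
Arrival in UTC: 4:49 AM + 4:00 = 8:49 AM on Jan 28.
Elapsed = 8:49 AM − 4:07 AM = 4 hours 42 minutes.

4 hours 42 minutes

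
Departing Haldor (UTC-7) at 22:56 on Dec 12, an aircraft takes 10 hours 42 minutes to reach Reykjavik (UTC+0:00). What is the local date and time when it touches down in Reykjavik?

16:38 on December 13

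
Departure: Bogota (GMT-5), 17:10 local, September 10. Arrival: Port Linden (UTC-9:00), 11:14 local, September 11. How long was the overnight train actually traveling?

Departure in UTC: 17:10 + 5:00 = 22:10 on Sep 10.
Arrival in UTC: 11:14 + 9:00 = 20:14 on Sep 11.
Elapsed = 20:14 − 22:10 (+1 day) = 22 hours 4 minutes.

22 hours 4 minutes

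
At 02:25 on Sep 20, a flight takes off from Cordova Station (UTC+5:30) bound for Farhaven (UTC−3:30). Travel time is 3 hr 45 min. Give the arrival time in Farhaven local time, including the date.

21:10 on September 19

Farhaven is 9:00 behind Cordova Station.
After 3 hours and 45 minutes it is 06:10 in Cordova Station.
Shift by the zone difference: 06:10 − 9:00 = 21:10 on Sep 19 in Farhaven.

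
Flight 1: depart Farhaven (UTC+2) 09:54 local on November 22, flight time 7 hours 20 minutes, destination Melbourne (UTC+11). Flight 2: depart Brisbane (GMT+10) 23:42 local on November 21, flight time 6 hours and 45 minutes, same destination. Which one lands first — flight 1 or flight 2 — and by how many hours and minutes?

the second, by 18 hours 47 minutes

Flight 1 in UTC: 09:54 − 2:00 = 07:54 on Nov 22.
+7 hours and 20 minutes → arrive 15:14 UTC on Nov 22.
Flight 2 in UTC: 23:42 − 10:00 = 13:42 on Nov 21.
+6 hours 45 minutes → arrive 20:27 UTC on Nov 21.
Flight 2 lands earlier by 18 hours 47 minutes.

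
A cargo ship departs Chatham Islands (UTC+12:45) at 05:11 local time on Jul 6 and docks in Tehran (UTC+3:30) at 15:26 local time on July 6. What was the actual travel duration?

19 hours 30 minutes

Tehran is 9:15 behind Chatham Islands.
Clock-face elapsed time (ignoring zones) is 10 hours 15 minutes.
Actual elapsed = 10 hours 15 minutes + 9:15 = 19 hours 30 minutes.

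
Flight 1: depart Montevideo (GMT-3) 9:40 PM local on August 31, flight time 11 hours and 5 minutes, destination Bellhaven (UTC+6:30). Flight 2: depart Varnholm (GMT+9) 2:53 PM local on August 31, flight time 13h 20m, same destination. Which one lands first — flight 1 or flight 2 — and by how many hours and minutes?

the second, by 16 hours 32 minutes

Flight 1 in UTC: 9:40 PM + 3:00 = 12:40 AM on Sep 1.
+11 hours and 5 minutes → arrive 11:45 AM UTC on Sep 1.
Flight 2 in UTC: 2:53 PM − 9:00 = 5:53 AM on Aug 31.
+13 hours 20 minutes → arrive 7:13 PM UTC on Aug 31.
Flight 2 lands earlier by 16 hours 32 minutes.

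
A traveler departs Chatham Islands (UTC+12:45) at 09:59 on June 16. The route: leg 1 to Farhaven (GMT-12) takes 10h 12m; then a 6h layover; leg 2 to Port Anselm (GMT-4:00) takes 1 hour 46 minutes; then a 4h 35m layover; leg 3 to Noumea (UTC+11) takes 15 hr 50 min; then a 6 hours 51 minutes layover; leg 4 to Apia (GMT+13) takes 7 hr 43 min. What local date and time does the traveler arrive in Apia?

15:11 on June 18

Convert departure to UTC: 09:59 − 12:45 = 21:14 UTC on Jun 15.
Add 10 hours and 12 minutes leg 1 → 07:26 UTC (Jun 16).
Add 6 hours layover in Farhaven → 13:26 UTC.
Add 1 hour and 46 minutes leg 2 → 15:12 UTC.
Add 4 hours and 35 minutes layover in Port Anselm → 19:47 UTC.
Add 15 hours 50 minutes leg 3 → 11:37 UTC (Jun 17).
Add 6 hours 51 minutes layover in Noumea → 18:28 UTC.
Add 7 hours 43 minutes leg 4 → 02:11 UTC (Jun 18).
Apia is UTC+13:00, so local arrival = 02:11 + 13:00 = 15:11 on Jun 18.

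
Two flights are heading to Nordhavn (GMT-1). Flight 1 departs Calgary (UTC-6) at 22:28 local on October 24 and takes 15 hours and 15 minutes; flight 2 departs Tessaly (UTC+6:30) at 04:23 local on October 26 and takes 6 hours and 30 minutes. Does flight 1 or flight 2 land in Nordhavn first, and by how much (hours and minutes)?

Flight 1 in UTC: 22:28 + 6:00 = 04:28 on Oct 25.
+15 hours 15 minutes → arrive 19:43 UTC on Oct 25.
Flight 2 in UTC: 04:23 − 6:30 = 21:53 on Oct 25.
+6 hours and 30 minutes → arrive 04:23 UTC on Oct 26.
Flight 1 lands earlier by 8 hours 40 minutes.

the first, by 8 hours 40 minutes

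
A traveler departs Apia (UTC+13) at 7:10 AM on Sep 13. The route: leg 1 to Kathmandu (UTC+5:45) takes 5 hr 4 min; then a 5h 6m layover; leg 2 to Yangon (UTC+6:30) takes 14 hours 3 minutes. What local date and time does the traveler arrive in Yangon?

12:53 AM on September 14

Convert departure to UTC: 7:10 AM − 13:00 = 6:10 PM UTC on Sep 12.
Add 5 hours and 4 minutes leg 1 → 11:14 PM UTC.
Add 5 hours and 6 minutes layover in Kathmandu → 4:20 AM UTC (Sep 13).
Add 14 hours and 3 minutes leg 2 → 6:23 PM UTC.
Yangon is UTC+6:30, so local arrival = 6:23 PM + 6:30 = 12:53 AM on Sep 14.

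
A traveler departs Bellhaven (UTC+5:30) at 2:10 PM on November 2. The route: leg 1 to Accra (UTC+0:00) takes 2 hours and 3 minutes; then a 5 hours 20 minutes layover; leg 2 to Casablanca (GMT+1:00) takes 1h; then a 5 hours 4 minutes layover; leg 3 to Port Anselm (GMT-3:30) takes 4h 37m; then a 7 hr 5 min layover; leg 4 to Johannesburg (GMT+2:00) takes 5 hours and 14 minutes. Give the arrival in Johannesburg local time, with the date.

5:03 PM on Nov 3

Convert departure to UTC: 2:10 PM − 5:30 = 8:40 AM UTC on Nov 2.
Add 2 hours and 3 minutes leg 1 → 10:43 AM UTC.
Add 5 hours and 20 minutes layover in Accra → 4:03 PM UTC.
Add 1 hour leg 2 → 5:03 PM UTC.
Add 5 hours 4 minutes layover in Casablanca → 10:07 PM UTC.
Add 4 hours and 37 minutes leg 3 → 2:44 AM UTC (Nov 3).
Add 7 hours 5 minutes layover in Port Anselm → 9:49 AM UTC.
Add 5 hours 14 minutes leg 4 → 3:03 PM UTC.
Johannesburg is UTC+2:00, so local arrival = 3:03 PM + 2:00 = 5:03 PM on Nov 3.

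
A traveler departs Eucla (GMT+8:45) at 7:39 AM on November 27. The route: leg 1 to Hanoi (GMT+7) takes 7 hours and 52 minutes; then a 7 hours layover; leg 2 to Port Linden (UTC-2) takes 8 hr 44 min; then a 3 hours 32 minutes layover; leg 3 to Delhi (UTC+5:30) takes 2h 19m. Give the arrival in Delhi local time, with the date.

Convert departure to UTC: 7:39 AM − 8:45 = 10:54 PM UTC on Nov 26.
Add 7 hours and 52 minutes leg 1 → 6:46 AM UTC (Nov 27).
Add 7 hours layover in Hanoi → 1:46 PM UTC.
Add 8 hours 44 minutes leg 2 → 10:30 PM UTC.
Add 3 hours and 32 minutes layover in Port Linden → 2:02 AM UTC (Nov 28).
Add 2 hours 19 minutes leg 3 → 4:21 AM UTC.
Delhi is UTC+5:30, so local arrival = 4:21 AM + 5:30 = 9:51 AM on Nov 28.

9:51 AM on Nov 28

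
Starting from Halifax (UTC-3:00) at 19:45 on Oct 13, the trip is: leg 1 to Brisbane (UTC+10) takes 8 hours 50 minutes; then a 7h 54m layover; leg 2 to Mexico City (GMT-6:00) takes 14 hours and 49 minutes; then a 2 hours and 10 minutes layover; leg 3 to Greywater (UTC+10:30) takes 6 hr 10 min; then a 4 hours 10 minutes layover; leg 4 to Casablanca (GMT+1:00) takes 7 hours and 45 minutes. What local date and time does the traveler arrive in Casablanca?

Convert departure to UTC: 19:45 + 3:00 = 22:45 UTC on Oct 13.
Add 8 hours and 50 minutes leg 1 → 07:35 UTC (Oct 14).
Add 7 hours 54 minutes layover in Brisbane → 15:29 UTC.
Add 14 hours 49 minutes leg 2 → 06:18 UTC (Oct 15).
Add 2 hours 10 minutes layover in Mexico City → 08:28 UTC.
Add 6 hours 10 minutes leg 3 → 14:38 UTC.
Add 4 hours and 10 minutes layover in Greywater → 18:48 UTC.
Add 7 hours 45 minutes leg 4 → 02:33 UTC (Oct 16).
Casablanca is UTC+1:00, so local arrival = 02:33 + 1:00 = 03:33 on Oct 16.

03:33 on October 16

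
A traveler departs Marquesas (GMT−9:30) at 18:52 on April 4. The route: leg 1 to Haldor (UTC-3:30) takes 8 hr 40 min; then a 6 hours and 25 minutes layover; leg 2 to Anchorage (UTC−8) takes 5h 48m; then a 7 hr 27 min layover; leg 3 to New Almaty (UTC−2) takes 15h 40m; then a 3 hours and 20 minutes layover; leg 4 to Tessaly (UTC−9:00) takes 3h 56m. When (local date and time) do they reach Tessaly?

Convert departure to UTC: 18:52 + 9:30 = 04:22 UTC on Apr 5.
Add 8 hours 40 minutes leg 1 → 13:02 UTC.
Add 6 hours 25 minutes layover in Haldor → 19:27 UTC.
Add 5 hours and 48 minutes leg 2 → 01:15 UTC (Apr 6).
Add 7 hours 27 minutes layover in Anchorage → 08:42 UTC.
Add 15 hours 40 minutes leg 3 → 00:22 UTC (Apr 7).
Add 3 hours 20 minutes layover in New Almaty → 03:42 UTC.
Add 3 hours 56 minutes leg 4 → 07:38 UTC.
Tessaly is UTC−9:00, so local arrival = 07:38 − 9:00 = 22:38 on Apr 6.

22:38 on April 6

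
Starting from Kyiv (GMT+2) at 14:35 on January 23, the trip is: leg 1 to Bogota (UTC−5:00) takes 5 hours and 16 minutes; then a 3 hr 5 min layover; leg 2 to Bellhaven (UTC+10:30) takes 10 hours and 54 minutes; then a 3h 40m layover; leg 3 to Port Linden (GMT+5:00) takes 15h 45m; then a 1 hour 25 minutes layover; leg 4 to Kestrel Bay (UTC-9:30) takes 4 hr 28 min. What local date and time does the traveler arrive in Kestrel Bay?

23:38 on January 24

Convert departure to UTC: 14:35 − 2:00 = 12:35 UTC on Jan 23.
Add 5 hours 16 minutes leg 1 → 17:51 UTC.
Add 3 hours 5 minutes layover in Bogota → 20:56 UTC.
Add 10 hours and 54 minutes leg 2 → 07:50 UTC (Jan 24).
Add 3 hours 40 minutes layover in Bellhaven → 11:30 UTC.
Add 15 hours and 45 minutes leg 3 → 03:15 UTC (Jan 25).
Add 1 hour 25 minutes layover in Port Linden → 04:40 UTC.
Add 4 hours 28 minutes leg 4 → 09:08 UTC.
Kestrel Bay is UTC−9:30, so local arrival = 09:08 − 9:30 = 23:38 on Jan 24.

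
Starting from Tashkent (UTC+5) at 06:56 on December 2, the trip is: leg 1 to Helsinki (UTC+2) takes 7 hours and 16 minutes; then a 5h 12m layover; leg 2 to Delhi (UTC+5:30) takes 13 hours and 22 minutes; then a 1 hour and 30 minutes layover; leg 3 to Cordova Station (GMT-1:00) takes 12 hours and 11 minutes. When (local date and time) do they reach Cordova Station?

16:27 on December 3

Convert departure to UTC: 06:56 − 5:00 = 01:56 UTC on Dec 2.
Add 7 hours 16 minutes leg 1 → 09:12 UTC.
Add 5 hours 12 minutes layover in Helsinki → 14:24 UTC.
Add 13 hours and 22 minutes leg 2 → 03:46 UTC (Dec 3).
Add 1 hour 30 minutes layover in Delhi → 05:16 UTC.
Add 12 hours 11 minutes leg 3 → 17:27 UTC.
Cordova Station is UTC−1:00, so local arrival = 17:27 − 1:00 = 16:27 on Dec 3.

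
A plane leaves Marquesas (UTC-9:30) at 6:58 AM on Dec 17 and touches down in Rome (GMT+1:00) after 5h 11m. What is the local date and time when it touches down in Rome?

10:39 PM on December 17

Convert departure to UTC: 6:58 AM + 9:30 = 4:28 PM UTC on Dec 17.
Add 5 hours and 11 minutes travel time → 9:39 PM UTC.
Rome is UTC+1:00, so local arrival = 9:39 PM + 1:00 = 10:39 PM on Dec 17.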